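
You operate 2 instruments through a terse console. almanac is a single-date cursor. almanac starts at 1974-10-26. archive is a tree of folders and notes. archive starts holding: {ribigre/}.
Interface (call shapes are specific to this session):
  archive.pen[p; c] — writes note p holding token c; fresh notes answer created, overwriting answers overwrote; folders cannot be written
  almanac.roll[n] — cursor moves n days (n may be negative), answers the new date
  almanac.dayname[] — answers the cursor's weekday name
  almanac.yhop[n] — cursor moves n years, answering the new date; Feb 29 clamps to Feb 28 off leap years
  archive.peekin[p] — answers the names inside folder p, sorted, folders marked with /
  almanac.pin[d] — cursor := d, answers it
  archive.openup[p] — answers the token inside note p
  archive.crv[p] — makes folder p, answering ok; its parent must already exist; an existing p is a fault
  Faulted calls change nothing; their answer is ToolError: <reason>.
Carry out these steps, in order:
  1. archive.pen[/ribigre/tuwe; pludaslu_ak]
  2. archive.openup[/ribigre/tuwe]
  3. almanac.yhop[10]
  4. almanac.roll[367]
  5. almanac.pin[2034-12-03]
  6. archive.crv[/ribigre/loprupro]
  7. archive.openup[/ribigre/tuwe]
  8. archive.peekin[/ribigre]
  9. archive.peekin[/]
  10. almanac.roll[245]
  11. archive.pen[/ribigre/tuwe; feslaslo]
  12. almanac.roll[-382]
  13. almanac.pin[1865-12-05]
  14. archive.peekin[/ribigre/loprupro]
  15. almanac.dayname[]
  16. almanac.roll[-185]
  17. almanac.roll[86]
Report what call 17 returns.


Answer: 1865-08-28

Derivation:
Do: pen[p→/ribigre/tuwe; c→pludaslu_ak]
See: created
Do: openup[p→/ribigre/tuwe]
See: pludaslu_ak
Do: yhop[n→10]
See: 1984-10-26
Do: roll[n→367]
See: 1985-10-28
Do: pin[d→2034-12-03]
See: 2034-12-03
Do: crv[p→/ribigre/loprupro]
See: ok
Do: openup[p→/ribigre/tuwe]
See: pludaslu_ak
Do: peekin[p→/ribigre]
See: [loprupro/, tuwe]
Do: peekin[p→/]
See: [ribigre/]
Do: roll[n→245]
See: 2035-08-05
Do: pen[p→/ribigre/tuwe; c→feslaslo]
See: overwrote
Do: roll[n→-382]
See: 2034-07-19
Do: pin[d→1865-12-05]
See: 1865-12-05
Do: peekin[p→/ribigre/loprupro]
See: []
Do: dayname[]
See: Tuesday
Do: roll[n→-185]
See: 1865-06-03
Do: roll[n→86]
See: 1865-08-28


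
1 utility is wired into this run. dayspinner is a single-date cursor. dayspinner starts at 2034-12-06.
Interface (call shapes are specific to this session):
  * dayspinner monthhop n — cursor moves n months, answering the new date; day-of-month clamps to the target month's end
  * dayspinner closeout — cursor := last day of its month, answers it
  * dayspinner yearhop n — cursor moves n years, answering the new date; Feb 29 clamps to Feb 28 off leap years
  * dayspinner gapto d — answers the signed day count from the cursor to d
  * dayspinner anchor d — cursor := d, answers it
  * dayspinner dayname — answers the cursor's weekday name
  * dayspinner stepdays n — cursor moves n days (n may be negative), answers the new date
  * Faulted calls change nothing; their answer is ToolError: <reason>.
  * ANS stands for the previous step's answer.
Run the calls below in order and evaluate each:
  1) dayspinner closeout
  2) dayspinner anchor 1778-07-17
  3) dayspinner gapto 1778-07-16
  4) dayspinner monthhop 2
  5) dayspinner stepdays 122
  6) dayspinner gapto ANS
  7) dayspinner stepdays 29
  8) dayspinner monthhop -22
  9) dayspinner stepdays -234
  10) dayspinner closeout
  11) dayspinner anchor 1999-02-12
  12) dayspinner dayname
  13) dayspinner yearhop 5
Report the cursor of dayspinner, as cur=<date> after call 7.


I use dayspinner closeout, and get 2034-12-31.
I use dayspinner anchor with d=1778-07-17, and observe 1778-07-17.
I invoke dayspinner gapto with d=1778-07-16, — result: -1.
Then dayspinner monthhop with n=2, and get 1778-09-17.
Using dayspinner stepdays with n=122, and observe 1779-01-17.
I try dayspinner gapto with d=ANS, — result: 0.
Next I call dayspinner stepdays with n=29, yielding 1779-02-15.
I call dayspinner monthhop with n=-22, — result: 1777-04-15.
I use dayspinner stepdays with n=-234, — result: 1776-08-24.
I run dayspinner closeout, yielding 1776-08-31.
Calling dayspinner anchor with d=1999-02-12: 1999-02-12.
I run dayspinner dayname(), which returns Friday.
Next I call dayspinner yearhop with n=5, giving 2004-02-12.

Answer: cur=1779-02-15


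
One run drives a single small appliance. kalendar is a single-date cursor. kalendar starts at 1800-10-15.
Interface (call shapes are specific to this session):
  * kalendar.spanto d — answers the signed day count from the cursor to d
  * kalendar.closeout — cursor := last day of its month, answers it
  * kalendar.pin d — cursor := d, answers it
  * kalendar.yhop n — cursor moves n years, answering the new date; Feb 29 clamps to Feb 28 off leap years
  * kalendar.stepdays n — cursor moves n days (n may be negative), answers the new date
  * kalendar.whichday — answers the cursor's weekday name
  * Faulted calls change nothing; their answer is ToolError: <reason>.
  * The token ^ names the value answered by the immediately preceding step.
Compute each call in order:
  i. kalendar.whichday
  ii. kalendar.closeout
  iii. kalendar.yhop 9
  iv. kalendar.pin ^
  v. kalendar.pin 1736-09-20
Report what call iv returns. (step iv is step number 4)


Answer: 1809-10-31

Derivation:
Then kalendar.whichday(), which returns Wednesday.
Then kalendar.closeout(), giving 1800-10-31.
Now I run kalendar.yhop passing 9: 1809-10-31.
I use kalendar.pin passing ^, and see 1809-10-31.
Next I call kalendar.pin passing 1736-09-20, → 1736-09-20.


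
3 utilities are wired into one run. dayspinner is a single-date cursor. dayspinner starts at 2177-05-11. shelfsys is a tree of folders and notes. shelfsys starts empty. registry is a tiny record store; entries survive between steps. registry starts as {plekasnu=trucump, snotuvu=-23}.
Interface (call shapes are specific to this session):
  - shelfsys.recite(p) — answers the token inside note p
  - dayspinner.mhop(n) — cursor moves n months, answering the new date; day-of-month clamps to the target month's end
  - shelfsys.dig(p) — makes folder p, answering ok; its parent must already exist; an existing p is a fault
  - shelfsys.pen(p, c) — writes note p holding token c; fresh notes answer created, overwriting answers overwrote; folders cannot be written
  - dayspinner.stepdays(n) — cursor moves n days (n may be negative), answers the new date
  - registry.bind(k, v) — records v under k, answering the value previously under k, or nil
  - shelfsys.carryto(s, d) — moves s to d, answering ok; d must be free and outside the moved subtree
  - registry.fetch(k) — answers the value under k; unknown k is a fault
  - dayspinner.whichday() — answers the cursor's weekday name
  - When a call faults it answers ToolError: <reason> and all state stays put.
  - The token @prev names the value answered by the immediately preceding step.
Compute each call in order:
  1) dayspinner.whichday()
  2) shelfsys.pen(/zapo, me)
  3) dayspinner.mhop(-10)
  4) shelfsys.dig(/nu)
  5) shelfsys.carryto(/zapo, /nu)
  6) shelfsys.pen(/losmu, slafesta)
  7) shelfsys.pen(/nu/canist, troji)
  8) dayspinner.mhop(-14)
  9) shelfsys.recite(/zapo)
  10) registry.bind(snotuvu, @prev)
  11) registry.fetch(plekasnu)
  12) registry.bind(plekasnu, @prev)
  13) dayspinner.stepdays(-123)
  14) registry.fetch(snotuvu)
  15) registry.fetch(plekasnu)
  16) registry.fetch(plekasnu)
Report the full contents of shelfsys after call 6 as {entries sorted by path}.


>>> whichday
  Sunday
>>> pen p: /zapo c: me
  created
>>> mhop n: -10
  2176-07-11
>>> dig p: /nu
  ok
>>> carryto s: /zapo d: /nu
  ToolError: exists
>>> pen p: /losmu c: slafesta
  created
>>> pen p: /nu/canist c: troji
  created
>>> mhop n: -14
  2175-05-11
>>> recite p: /zapo
  me
>>> bind k: snotuvu v: @prev
  -23
>>> fetch k: plekasnu
  trucump
>>> bind k: plekasnu v: @prev
  trucump
>>> stepdays n: -123
  2175-01-08
>>> fetch k: snotuvu
  me
>>> fetch k: plekasnu
  trucump
>>> fetch k: plekasnu
  trucump

Answer: {losmu=slafesta, nu/, zapo=me}


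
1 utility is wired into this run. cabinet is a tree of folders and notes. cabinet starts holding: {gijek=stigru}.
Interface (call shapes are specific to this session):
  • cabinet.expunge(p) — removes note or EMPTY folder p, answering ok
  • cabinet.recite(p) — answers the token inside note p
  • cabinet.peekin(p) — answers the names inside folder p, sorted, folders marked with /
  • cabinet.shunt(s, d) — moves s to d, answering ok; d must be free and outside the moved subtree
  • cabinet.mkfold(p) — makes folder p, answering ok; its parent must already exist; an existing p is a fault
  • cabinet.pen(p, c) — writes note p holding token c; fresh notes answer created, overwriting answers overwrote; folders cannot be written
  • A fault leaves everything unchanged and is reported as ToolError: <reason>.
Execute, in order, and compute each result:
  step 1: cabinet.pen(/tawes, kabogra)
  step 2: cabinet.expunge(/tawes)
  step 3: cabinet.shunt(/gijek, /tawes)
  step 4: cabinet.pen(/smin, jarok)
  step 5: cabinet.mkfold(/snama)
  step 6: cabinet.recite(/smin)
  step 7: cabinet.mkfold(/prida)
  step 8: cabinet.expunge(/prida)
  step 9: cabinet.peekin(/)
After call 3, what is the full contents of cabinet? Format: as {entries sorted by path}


Answer: {tawes=stigru}

Derivation:
-- 1. cabinet.pen(/tawes, kabogra) : created
-- 2. cabinet.expunge(/tawes) : ok
-- 3. cabinet.shunt(/gijek, /tawes) : ok
-- 4. cabinet.pen(/smin, jarok) : created
-- 5. cabinet.mkfold(/snama) : ok
-- 6. cabinet.recite(/smin) : jarok
-- 7. cabinet.mkfold(/prida) : ok
-- 8. cabinet.expunge(/prida) : ok
-- 9. cabinet.peekin(/) : [smin, snama/, tawes]


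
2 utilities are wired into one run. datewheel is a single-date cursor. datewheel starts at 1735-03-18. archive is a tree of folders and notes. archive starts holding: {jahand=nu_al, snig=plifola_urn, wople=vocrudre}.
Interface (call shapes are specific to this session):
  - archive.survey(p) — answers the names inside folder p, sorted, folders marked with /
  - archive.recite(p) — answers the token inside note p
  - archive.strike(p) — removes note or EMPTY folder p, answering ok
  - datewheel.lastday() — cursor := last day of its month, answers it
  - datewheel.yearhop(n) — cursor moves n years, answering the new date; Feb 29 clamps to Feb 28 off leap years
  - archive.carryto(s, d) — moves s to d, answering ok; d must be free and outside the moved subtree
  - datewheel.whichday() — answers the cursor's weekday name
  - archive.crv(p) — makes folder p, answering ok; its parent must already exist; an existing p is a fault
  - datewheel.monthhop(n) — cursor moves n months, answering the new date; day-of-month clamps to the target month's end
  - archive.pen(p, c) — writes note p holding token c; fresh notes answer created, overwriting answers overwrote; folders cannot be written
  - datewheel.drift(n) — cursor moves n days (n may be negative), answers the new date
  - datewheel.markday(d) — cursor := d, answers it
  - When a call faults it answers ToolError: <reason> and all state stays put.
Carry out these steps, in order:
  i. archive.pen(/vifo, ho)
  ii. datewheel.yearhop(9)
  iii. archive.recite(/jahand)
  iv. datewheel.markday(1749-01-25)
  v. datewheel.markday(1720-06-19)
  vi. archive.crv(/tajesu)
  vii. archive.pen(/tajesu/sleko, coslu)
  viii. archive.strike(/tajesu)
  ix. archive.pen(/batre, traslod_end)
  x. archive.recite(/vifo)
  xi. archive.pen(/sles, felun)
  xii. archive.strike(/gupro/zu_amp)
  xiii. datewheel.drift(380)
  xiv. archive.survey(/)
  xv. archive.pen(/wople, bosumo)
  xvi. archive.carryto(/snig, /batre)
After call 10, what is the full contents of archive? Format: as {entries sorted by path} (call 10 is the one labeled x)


==> archive.pen(p=/vifo, c=ho)
<== created
==> datewheel.yearhop(n=9)
<== 1744-03-18
==> archive.recite(p=/jahand)
<== nu_al
==> datewheel.markday(d=1749-01-25)
<== 1749-01-25
==> datewheel.markday(d=1720-06-19)
<== 1720-06-19
==> archive.crv(p=/tajesu)
<== ok
==> archive.pen(p=/tajesu/sleko, c=coslu)
<== created
==> archive.strike(p=/tajesu)
<== ToolError: not empty
==> archive.pen(p=/batre, c=traslod_end)
<== created
==> archive.recite(p=/vifo)
<== ho
==> archive.pen(p=/sles, c=felun)
<== created
==> archive.strike(p=/gupro/zu_amp)
<== ToolError: not found
==> datewheel.drift(n=380)
<== 1721-07-04
==> archive.survey(p=/)
<== [batre, jahand, sles, snig, tajesu/, vifo, wople]
==> archive.pen(p=/wople, c=bosumo)
<== overwrote
==> archive.carryto(s=/snig, d=/batre)
<== ToolError: exists

Answer: {batre=traslod_end, jahand=nu_al, snig=plifola_urn, tajesu/, tajesu/sleko=coslu, vifo=ho, wople=vocrudre}


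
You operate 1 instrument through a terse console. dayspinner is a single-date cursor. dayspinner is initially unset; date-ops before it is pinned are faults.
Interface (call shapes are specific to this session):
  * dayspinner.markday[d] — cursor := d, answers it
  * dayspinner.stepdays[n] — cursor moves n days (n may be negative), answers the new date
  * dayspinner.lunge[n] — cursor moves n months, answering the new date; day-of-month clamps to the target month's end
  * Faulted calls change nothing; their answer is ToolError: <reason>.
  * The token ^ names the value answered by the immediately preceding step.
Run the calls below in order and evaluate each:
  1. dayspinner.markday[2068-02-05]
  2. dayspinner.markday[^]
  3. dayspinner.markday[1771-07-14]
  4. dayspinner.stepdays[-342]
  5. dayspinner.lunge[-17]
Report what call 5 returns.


// dayspinner.markday(d=2068-02-05) => 2068-02-05
// dayspinner.markday(d=^) => 2068-02-05
// dayspinner.markday(d=1771-07-14) => 1771-07-14
// dayspinner.stepdays(n=-342) => 1770-08-06
// dayspinner.lunge(n=-17) => 1769-03-06

Answer: 1769-03-06


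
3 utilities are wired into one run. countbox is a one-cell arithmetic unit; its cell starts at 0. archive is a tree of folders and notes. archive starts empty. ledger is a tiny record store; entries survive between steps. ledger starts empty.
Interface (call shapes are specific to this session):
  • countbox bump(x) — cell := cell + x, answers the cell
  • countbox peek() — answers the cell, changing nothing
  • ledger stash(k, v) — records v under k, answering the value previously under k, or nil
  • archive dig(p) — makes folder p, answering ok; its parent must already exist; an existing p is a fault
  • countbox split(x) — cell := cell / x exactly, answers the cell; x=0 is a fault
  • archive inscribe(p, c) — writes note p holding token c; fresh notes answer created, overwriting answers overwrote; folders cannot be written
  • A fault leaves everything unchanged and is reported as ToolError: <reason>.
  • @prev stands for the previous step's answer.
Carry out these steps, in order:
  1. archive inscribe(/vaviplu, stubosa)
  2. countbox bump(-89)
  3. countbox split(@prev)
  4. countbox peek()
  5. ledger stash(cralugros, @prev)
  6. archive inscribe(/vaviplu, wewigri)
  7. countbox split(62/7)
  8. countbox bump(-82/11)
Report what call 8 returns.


Answer: -5007/682

Derivation:
→ archive inscribe(p=/vaviplu, c=stubosa)
← created
→ countbox bump(x=-89)
← -89
→ countbox split(x=@prev)
← 1
→ countbox peek()
← 1
→ ledger stash(k=cralugros, v=@prev)
← nil
→ archive inscribe(p=/vaviplu, c=wewigri)
← overwrote
→ countbox split(x=62/7)
← 7/62
→ countbox bump(x=-82/11)
← -5007/682


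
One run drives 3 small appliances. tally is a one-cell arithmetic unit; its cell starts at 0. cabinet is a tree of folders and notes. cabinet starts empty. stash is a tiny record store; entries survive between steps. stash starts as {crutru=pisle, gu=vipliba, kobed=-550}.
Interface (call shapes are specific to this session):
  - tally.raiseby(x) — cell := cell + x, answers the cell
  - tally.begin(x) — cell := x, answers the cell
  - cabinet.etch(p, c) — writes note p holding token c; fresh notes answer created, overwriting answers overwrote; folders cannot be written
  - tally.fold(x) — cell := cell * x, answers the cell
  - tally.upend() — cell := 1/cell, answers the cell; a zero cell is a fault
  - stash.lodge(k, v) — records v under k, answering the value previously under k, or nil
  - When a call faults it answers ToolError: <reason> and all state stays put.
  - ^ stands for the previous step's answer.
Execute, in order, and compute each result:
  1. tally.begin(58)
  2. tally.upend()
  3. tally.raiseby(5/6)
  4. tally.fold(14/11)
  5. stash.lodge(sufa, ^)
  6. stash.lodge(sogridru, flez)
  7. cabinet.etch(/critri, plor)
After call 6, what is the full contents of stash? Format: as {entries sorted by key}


Step: tally.begin[x=58]
Result: 58
Step: tally.upend[]
Result: 1/58
Step: tally.raiseby[x=5/6]
Result: 74/87
Step: tally.fold[x=14/11]
Result: 1036/957
Step: stash.lodge[k=sufa; v=^]
Result: nil
Step: stash.lodge[k=sogridru; v=flez]
Result: nil
Step: cabinet.etch[p=/critri; c=plor]
Result: created

Answer: {crutru=pisle, gu=vipliba, kobed=-550, sogridru=flez, sufa=1036/957}


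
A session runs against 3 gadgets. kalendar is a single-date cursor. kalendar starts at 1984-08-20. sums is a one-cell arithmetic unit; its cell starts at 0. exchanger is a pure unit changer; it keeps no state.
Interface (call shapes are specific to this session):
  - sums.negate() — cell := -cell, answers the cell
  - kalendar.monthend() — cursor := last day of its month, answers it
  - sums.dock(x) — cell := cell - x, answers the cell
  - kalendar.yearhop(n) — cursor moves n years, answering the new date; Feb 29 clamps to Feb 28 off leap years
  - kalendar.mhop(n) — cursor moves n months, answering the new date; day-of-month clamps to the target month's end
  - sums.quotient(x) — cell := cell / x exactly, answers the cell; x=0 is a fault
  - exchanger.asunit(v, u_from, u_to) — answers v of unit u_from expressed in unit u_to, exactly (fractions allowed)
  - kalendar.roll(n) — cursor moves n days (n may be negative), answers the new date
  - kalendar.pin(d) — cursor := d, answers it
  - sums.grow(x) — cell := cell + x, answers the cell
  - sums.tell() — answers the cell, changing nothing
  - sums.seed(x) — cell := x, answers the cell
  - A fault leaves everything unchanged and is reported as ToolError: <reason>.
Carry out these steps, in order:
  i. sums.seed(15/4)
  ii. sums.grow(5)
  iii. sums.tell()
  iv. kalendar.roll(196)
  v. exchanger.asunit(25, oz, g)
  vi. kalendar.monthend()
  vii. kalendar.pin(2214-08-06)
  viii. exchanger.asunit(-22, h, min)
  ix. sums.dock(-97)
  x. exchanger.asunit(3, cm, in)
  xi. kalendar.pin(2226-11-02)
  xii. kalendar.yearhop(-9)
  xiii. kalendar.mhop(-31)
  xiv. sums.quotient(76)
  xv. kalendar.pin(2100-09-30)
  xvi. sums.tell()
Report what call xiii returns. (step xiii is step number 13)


Answer: 2215-04-02

Derivation:
>>> seed x=15/4
  15/4
>>> grow x=5
  35/4
>>> tell
  35/4
>>> roll n=196
  1985-03-04
>>> asunit v=25 u_from=oz u_to=g
  45359237/64000
>>> monthend
  1985-03-31
>>> pin d=2214-08-06
  2214-08-06
>>> asunit v=-22 u_from=h u_to=min
  -1320
>>> dock x=-97
  423/4
>>> asunit v=3 u_from=cm u_to=in
  150/127
>>> pin d=2226-11-02
  2226-11-02
>>> yearhop n=-9
  2217-11-02
>>> mhop n=-31
  2215-04-02
>>> quotient x=76
  423/304
>>> pin d=2100-09-30
  2100-09-30
>>> tell
  423/304


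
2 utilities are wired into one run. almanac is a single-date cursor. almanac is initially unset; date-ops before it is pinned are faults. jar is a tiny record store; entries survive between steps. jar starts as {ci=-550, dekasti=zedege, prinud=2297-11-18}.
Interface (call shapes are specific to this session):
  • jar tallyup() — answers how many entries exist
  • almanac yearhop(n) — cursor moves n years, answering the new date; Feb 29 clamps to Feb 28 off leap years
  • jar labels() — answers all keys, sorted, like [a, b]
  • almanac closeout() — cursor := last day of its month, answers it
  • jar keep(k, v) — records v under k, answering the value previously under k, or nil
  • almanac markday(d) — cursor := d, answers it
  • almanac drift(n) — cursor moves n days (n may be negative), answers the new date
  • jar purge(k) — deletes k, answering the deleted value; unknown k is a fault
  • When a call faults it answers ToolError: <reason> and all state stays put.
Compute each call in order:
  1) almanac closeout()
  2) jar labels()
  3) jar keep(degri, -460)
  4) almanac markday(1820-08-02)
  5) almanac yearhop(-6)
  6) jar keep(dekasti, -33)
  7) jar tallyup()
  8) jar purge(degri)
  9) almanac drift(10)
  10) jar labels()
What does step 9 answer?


Answer: 1814-08-12

Derivation:
% almanac closeout
[out] ToolError: no date set
% jar labels
[out] [ci, dekasti, prinud]
% jar keep k: degri v: -460
[out] nil
% almanac markday d: 1820-08-02
[out] 1820-08-02
% almanac yearhop n: -6
[out] 1814-08-02
% jar keep k: dekasti v: -33
[out] zedege
% jar tallyup
[out] 4
% jar purge k: degri
[out] -460
% almanac drift n: 10
[out] 1814-08-12
% jar labels
[out] [ci, dekasti, prinud]


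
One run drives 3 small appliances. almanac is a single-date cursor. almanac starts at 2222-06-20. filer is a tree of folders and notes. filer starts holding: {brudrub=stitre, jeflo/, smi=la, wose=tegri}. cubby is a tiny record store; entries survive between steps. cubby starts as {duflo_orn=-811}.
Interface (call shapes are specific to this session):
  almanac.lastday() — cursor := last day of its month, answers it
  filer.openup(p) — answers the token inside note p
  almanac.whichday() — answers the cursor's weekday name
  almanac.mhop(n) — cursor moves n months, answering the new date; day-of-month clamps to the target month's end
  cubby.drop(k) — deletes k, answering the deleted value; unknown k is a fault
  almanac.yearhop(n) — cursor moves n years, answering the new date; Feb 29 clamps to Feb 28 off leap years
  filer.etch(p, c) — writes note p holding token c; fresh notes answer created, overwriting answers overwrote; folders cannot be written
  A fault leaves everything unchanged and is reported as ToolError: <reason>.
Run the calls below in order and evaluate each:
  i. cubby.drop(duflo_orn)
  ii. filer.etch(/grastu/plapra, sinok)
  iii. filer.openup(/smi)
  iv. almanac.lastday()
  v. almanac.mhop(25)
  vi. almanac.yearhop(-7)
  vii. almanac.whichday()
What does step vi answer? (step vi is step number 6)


$ cubby.drop k=duflo_orn
  -811
$ filer.etch p=/grastu/plapra c=sinok
  ToolError: no parent
$ filer.openup p=/smi
  la
$ almanac.lastday
  2222-06-30
$ almanac.mhop n=25
  2224-07-30
$ almanac.yearhop n=-7
  2217-07-30
$ almanac.whichday
  Wednesday

Answer: 2217-07-30


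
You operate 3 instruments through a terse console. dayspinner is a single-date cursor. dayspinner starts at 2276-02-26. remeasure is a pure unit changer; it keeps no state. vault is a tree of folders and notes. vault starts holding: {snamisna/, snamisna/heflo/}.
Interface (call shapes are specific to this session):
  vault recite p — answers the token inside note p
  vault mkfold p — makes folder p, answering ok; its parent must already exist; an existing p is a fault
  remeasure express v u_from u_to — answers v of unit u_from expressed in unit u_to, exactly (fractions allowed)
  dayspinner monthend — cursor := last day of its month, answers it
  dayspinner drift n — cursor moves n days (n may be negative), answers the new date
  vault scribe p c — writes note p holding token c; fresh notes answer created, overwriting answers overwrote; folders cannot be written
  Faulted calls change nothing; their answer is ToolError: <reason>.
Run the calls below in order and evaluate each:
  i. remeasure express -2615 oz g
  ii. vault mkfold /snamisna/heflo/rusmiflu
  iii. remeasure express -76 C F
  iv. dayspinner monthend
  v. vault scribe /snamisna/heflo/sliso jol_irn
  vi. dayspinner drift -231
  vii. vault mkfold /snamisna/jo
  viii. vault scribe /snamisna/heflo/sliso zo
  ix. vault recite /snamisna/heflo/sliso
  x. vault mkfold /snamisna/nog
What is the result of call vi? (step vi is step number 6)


% remeasure express -2615 oz g
  -23722880951/320000
% vault mkfold /snamisna/heflo/rusmiflu
  ok
% remeasure express -76 C F
  -524/5
% dayspinner monthend
  2276-02-29
% vault scribe /snamisna/heflo/sliso jol_irn
  created
% dayspinner drift -231
  2275-07-13
% vault mkfold /snamisna/jo
  ok
% vault scribe /snamisna/heflo/sliso zo
  overwrote
% vault recite /snamisna/heflo/sliso
  zo
% vault mkfold /snamisna/nog
  ok

Answer: 2275-07-13


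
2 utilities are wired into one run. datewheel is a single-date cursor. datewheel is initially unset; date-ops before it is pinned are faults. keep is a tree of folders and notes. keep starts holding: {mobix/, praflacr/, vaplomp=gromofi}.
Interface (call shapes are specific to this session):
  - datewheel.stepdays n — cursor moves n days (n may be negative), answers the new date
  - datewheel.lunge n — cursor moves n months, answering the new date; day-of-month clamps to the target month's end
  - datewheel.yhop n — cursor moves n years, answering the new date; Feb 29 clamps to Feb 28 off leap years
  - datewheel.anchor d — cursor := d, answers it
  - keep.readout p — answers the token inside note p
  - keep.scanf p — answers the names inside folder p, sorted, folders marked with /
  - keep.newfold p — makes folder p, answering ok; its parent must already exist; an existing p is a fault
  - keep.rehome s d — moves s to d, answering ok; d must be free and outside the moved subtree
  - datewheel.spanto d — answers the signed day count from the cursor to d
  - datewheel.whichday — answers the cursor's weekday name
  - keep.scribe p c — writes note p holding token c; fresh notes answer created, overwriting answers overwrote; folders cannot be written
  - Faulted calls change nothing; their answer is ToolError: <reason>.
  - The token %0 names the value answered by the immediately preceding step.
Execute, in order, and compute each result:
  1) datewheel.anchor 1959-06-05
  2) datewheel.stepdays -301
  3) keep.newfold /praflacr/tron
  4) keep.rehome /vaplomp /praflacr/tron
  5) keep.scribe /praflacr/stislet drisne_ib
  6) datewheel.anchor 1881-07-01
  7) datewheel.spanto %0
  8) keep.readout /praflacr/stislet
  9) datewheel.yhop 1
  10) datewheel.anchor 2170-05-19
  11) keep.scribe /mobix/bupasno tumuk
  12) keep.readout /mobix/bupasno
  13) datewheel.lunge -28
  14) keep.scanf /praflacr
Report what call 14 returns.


Answer: [stislet, tron/]

Derivation:
Then anchor on d=1959-06-05: 1959-06-05.
I use stepdays on n=-301, — result: 1958-08-08.
I use newfold on p=/praflacr/tron, — result: ok.
I try rehome on s=/vaplomp, d=/praflacr/tron, → ToolError: exists.
Now I run scribe on p=/praflacr/stislet, c=drisne_ib, and observe created.
I call anchor on d=1881-07-01, giving 1881-07-01.
I use spanto on d=%0, → 0.
Then readout on p=/praflacr/stislet, → drisne_ib.
Next I call yhop on n=1, yielding 1882-07-01.
I run anchor on d=2170-05-19, and see 2170-05-19.
Now I run scribe on p=/mobix/bupasno, c=tumuk, and get created.
Using readout on p=/mobix/bupasno, giving tumuk.
Now I run lunge on n=-28: 2168-01-19.
Now I run scanf on p=/praflacr, giving [stislet, tron/].


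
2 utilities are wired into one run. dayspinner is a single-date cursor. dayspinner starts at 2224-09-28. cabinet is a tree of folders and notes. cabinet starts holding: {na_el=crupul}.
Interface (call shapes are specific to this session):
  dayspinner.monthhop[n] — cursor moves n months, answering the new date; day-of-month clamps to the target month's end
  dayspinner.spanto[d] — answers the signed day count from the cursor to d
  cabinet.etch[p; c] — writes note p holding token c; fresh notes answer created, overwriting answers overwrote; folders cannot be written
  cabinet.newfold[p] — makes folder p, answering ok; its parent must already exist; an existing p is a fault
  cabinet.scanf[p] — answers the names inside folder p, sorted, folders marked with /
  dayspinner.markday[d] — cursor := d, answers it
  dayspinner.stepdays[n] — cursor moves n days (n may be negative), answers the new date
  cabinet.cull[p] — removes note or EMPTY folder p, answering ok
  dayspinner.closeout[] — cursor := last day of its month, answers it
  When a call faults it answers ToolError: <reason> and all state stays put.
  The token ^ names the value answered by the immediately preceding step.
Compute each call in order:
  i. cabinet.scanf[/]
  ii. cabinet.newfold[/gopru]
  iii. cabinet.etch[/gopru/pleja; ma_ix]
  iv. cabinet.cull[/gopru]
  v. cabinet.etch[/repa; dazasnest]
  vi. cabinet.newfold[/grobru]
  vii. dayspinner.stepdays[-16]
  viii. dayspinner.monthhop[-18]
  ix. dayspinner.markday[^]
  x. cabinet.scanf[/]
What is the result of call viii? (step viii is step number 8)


Answer: 2223-03-12

Derivation:
;; cabinet.scanf(/) -> [na_el]
;; cabinet.newfold(/gopru) -> ok
;; cabinet.etch(/gopru/pleja, ma_ix) -> created
;; cabinet.cull(/gopru) -> ToolError: not empty
;; cabinet.etch(/repa, dazasnest) -> created
;; cabinet.newfold(/grobru) -> ok
;; dayspinner.stepdays(-16) -> 2224-09-12
;; dayspinner.monthhop(-18) -> 2223-03-12
;; dayspinner.markday(^) -> 2223-03-12
;; cabinet.scanf(/) -> [gopru/, grobru/, na_el, repa]


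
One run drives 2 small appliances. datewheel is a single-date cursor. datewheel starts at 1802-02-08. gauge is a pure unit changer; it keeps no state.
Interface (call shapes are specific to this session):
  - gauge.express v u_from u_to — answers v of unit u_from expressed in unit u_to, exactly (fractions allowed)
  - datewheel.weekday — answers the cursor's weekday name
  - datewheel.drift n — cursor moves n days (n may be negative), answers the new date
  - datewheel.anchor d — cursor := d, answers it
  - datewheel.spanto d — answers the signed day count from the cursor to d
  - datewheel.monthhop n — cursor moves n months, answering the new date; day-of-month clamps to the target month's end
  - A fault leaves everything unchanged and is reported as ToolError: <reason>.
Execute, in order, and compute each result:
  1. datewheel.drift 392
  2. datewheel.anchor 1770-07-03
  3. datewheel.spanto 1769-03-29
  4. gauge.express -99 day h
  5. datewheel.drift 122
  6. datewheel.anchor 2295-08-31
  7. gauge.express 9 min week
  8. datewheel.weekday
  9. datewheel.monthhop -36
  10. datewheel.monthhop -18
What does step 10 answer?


Answer: 2291-02-28

Derivation:
> drift n='392'
  1803-03-07
> anchor d='1770-07-03'
  1770-07-03
> spanto d='1769-03-29'
  -461
> express v='-99' u_from='day' u_to='h'
  -2376
> drift n='122'
  1770-11-02
> anchor d='2295-08-31'
  2295-08-31
> express v='9' u_from='min' u_to='week'
  1/1120
> weekday
  Saturday
> monthhop n='-36'
  2292-08-31
> monthhop n='-18'
  2291-02-28


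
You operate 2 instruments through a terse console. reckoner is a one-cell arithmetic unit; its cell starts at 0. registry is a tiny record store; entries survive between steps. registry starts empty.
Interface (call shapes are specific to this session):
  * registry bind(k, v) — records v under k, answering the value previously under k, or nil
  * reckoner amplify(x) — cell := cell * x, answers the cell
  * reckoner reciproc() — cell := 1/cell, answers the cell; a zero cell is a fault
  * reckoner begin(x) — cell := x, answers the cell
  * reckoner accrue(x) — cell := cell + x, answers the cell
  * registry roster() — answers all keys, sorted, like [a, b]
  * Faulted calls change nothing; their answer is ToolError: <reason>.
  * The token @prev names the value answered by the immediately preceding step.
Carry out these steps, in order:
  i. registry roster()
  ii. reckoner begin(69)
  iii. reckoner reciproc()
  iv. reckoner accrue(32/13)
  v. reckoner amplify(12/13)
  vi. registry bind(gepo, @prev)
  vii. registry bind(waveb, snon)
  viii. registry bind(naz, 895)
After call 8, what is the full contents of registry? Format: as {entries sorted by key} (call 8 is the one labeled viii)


Answer: {gepo=8884/3887, naz=895, waveb=snon}

Derivation:
! registry roster() -> []
! reckoner begin(x=69) -> 69
! reckoner reciproc() -> 1/69
! reckoner accrue(x=32/13) -> 2221/897
! reckoner amplify(x=12/13) -> 8884/3887
! registry bind(k=gepo, v=@prev) -> nil
! registry bind(k=waveb, v=snon) -> nil
! registry bind(k=naz, v=895) -> nil


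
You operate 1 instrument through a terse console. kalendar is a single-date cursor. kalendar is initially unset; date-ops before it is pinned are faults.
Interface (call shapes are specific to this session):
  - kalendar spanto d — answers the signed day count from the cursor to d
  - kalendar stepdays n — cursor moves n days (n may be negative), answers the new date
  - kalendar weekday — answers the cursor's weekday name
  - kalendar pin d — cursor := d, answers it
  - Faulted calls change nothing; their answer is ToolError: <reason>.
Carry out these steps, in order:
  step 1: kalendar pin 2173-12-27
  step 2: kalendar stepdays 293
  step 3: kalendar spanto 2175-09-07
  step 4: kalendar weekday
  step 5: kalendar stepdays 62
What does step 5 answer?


Answer: 2174-12-17

Derivation:
Step: kalendar pin[d='2173-12-27']
Result: 2173-12-27
Step: kalendar stepdays[n='293']
Result: 2174-10-16
Step: kalendar spanto[d='2175-09-07']
Result: 326
Step: kalendar weekday[]
Result: Sunday
Step: kalendar stepdays[n='62']
Result: 2174-12-17


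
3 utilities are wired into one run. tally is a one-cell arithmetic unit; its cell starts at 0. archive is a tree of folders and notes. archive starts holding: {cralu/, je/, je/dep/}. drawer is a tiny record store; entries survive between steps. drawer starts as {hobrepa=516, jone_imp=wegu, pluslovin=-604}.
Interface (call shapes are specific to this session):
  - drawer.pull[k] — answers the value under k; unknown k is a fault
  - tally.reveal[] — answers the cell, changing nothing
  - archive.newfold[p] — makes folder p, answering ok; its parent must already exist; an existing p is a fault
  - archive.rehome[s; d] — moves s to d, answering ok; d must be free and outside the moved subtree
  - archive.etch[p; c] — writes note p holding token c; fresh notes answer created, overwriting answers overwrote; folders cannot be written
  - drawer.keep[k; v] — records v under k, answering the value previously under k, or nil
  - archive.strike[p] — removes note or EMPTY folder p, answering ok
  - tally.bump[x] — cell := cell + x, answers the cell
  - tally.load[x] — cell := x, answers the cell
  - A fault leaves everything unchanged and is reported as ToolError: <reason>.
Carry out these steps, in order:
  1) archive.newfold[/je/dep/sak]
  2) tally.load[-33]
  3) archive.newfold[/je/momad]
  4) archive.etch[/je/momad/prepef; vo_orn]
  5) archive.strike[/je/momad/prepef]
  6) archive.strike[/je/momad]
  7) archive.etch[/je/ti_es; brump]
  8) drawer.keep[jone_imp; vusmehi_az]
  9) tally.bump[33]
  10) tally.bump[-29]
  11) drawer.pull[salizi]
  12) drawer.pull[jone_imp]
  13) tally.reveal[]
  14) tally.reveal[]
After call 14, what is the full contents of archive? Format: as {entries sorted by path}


Act: archive.newfold[p: /je/dep/sak]
Obs: ok
Act: tally.load[x: -33]
Obs: -33
Act: archive.newfold[p: /je/momad]
Obs: ok
Act: archive.etch[p: /je/momad/prepef; c: vo_orn]
Obs: created
Act: archive.strike[p: /je/momad/prepef]
Obs: ok
Act: archive.strike[p: /je/momad]
Obs: ok
Act: archive.etch[p: /je/ti_es; c: brump]
Obs: created
Act: drawer.keep[k: jone_imp; v: vusmehi_az]
Obs: wegu
Act: tally.bump[x: 33]
Obs: 0
Act: tally.bump[x: -29]
Obs: -29
Act: drawer.pull[k: salizi]
Obs: ToolError: no such key salizi
Act: drawer.pull[k: jone_imp]
Obs: vusmehi_az
Act: tally.reveal[]
Obs: -29
Act: tally.reveal[]
Obs: -29

Answer: {cralu/, je/, je/dep/, je/dep/sak/, je/ti_es=brump}


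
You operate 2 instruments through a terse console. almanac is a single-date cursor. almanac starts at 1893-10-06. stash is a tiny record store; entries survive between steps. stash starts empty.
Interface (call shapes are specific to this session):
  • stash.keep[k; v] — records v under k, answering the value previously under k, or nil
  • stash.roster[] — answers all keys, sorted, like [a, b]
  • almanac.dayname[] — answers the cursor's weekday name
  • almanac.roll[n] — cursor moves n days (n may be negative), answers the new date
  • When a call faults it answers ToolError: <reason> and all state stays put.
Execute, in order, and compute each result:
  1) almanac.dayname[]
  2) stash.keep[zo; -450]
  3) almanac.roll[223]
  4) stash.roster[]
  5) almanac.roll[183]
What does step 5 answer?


Answer: 1894-11-16

Derivation:
Using almanac.dayname(), and get Friday.
I try stash.keep on k='zo', v='-450', → nil.
I run almanac.roll on n='223', → 1894-05-17.
Invoking stash.roster, which returns [zo].
Next I call almanac.roll on n='183', which returns 1894-11-16.


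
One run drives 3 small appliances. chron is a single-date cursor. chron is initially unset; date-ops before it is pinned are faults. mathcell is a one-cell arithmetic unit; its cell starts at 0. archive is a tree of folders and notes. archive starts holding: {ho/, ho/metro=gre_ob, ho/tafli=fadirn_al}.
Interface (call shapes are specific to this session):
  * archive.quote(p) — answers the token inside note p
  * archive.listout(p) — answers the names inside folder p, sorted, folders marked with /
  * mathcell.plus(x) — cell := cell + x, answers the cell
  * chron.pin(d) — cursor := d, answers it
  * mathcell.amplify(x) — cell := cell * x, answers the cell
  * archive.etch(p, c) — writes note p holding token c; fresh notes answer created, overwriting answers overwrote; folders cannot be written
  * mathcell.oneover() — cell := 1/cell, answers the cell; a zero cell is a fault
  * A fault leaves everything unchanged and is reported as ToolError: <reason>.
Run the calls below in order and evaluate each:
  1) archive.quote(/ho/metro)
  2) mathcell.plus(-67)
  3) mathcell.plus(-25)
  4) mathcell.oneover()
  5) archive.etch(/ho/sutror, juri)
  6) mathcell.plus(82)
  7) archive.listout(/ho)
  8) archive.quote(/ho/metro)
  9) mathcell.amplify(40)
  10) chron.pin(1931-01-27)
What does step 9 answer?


Now I run quote with p: /ho/metro, — result: gre_ob.
Now I run plus with x: -67, → -67.
Now I run plus with x: -25, and get -92.
Then oneover, — result: -1/92.
I try etch with p: /ho/sutror, c: juri, giving created.
I try plus with x: 82: 7543/92.
Using listout with p: /ho, giving [metro, sutror, tafli].
Invoking quote with p: /ho/metro, and see gre_ob.
Now I run amplify with x: 40, and get 75430/23.
Now I run pin with d: 1931-01-27, and observe 1931-01-27.

Answer: 75430/23


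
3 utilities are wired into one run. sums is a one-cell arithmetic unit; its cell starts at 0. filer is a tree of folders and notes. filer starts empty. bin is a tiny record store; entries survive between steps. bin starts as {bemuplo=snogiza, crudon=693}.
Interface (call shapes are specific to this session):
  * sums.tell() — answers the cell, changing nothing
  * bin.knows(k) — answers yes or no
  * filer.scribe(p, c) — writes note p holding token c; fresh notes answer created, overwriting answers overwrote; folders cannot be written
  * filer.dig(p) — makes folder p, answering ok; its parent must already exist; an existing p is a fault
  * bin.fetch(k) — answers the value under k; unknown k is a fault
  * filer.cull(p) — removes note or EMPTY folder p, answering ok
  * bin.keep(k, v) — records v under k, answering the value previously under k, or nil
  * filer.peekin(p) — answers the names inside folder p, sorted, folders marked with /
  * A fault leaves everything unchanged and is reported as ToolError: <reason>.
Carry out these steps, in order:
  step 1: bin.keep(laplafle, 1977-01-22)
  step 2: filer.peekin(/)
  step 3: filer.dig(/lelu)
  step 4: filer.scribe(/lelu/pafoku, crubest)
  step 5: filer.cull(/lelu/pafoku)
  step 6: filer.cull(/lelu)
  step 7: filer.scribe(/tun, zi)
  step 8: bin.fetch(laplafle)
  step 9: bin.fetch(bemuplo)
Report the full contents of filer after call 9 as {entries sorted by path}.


Answer: {tun=zi}

Derivation:
Step: bin.keep[k: laplafle; v: 1977-01-22]
Result: nil
Step: filer.peekin[p: /]
Result: []
Step: filer.dig[p: /lelu]
Result: ok
Step: filer.scribe[p: /lelu/pafoku; c: crubest]
Result: created
Step: filer.cull[p: /lelu/pafoku]
Result: ok
Step: filer.cull[p: /lelu]
Result: ok
Step: filer.scribe[p: /tun; c: zi]
Result: created
Step: bin.fetch[k: laplafle]
Result: 1977-01-22
Step: bin.fetch[k: bemuplo]
Result: snogiza
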